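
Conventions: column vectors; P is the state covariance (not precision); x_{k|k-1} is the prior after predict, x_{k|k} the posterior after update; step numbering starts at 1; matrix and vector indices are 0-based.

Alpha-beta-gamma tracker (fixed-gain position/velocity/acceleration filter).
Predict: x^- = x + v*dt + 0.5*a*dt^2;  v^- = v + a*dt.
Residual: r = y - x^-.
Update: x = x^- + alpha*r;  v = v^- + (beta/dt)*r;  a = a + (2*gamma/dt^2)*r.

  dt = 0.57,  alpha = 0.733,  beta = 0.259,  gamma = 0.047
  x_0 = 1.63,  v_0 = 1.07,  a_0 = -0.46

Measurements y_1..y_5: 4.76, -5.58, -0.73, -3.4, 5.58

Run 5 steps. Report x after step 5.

x_post = 2.5734

step 1: x_pred=2.1652  r=2.5948  x^+=4.0672  v^+=1.9869  a^+=0.2907
step 2: x_pred=5.2469  r=-10.8269  x^+=-2.6892  v^+=-2.7670  a^+=-2.8417
step 3: x_pred=-4.7281  r=3.9981  x^+=-1.7975  v^+=-2.5701  a^+=-1.6850
step 4: x_pred=-3.5362  r=0.1362  x^+=-3.4364  v^+=-3.4687  a^+=-1.6456
step 5: x_pred=-5.6808  r=11.2608  x^+=2.5734  v^+=0.7101  a^+=1.6124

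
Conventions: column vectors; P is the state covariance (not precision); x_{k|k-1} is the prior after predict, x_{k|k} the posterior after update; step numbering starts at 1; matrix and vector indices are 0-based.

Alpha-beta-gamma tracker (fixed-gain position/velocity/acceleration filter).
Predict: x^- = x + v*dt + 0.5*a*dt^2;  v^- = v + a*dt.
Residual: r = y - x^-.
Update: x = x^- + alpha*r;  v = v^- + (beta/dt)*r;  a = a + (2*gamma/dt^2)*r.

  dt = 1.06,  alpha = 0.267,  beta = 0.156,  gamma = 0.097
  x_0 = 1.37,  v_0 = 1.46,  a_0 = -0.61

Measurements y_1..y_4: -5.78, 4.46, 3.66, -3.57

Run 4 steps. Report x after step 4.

x_post = -3.0043

step 1: x_pred=2.5749  r=-8.3549  x^+=0.3441  v^+=-0.4162  a^+=-2.0526
step 2: x_pred=-1.2501  r=5.7101  x^+=0.2745  v^+=-1.7515  a^+=-1.0666
step 3: x_pred=-2.1814  r=5.8414  x^+=-0.6217  v^+=-2.0225  a^+=-0.0581
step 4: x_pred=-2.7982  r=-0.7718  x^+=-3.0043  v^+=-2.1976  a^+=-0.1913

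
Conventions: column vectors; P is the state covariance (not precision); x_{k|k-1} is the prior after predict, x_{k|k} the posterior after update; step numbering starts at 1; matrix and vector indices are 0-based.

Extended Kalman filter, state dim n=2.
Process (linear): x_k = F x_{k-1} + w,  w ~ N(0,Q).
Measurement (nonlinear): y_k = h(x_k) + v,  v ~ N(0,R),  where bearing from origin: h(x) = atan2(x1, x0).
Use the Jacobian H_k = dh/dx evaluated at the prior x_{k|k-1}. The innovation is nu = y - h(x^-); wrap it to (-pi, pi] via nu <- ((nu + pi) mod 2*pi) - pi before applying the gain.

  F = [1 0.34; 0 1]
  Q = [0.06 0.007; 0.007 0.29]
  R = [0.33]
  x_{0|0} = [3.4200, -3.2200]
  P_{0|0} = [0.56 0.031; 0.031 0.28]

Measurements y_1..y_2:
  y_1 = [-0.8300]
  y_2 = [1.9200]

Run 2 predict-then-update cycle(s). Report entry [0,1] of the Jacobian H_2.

H_jac[0,1] = 0.1092

step 1: x^-=[2.3252, -3.2200]  P^-=[0.6734 0.1332; 0.1332 0.5700]  H_jac=[0.2041 0.1474]  S=[0.3785]  K=[0.4151; 0.2938]  nu=[0.1154]  x^+=[2.3731, -3.1861]  P^+=[0.6082 0.0870; 0.0870 0.5373]
step 2: x^-=[1.2898, -3.1861]  P^-=[0.7895 0.2767; 0.2767 0.8273]  H_jac=[0.2697 0.1092]  S=[0.4136]  K=[0.5879; 0.3988]  nu=[3.1061]  x^+=[3.1158, -1.9473]  P^+=[0.6466 0.1798; 0.1798 0.7615]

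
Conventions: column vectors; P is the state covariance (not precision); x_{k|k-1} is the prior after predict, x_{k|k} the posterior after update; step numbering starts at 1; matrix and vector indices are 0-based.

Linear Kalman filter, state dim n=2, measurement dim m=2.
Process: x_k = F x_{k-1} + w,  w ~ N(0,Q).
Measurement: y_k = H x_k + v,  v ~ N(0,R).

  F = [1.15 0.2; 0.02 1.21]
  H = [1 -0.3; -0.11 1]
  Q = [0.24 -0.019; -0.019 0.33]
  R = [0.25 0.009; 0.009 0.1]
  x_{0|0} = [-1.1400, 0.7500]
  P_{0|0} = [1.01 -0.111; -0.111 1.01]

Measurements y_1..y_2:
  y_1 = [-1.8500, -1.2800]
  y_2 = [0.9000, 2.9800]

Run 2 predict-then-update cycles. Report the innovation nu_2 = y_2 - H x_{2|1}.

innov = [3.0556, 4.3752]

step 1: x^-=[-1.1610, 0.8847]  P^-=[1.5651 0.0937; 0.0937 1.8038]  S=[1.9212 -0.6074; -0.6074 1.9021]  K=[0.8754 0.2383; 0.0726 0.9661]  nu=[-0.4236, -2.2924]  x^+=[-2.0782, -1.3607]  P^+=[0.2384 0.0579; 0.0579 0.1036]
step 2: x^-=[-2.6620, -1.6880]  P^-=[0.5860 0.0924; 0.0924 0.4846]  S=[0.8242 -0.1054; -0.1054 0.5714]  K=[0.7002 0.1781; 0.0429 0.8383]  nu=[3.0556, 4.3752]  x^+=[0.2564, 2.1108]  P^+=[0.1901 0.0450; 0.0450 0.0892]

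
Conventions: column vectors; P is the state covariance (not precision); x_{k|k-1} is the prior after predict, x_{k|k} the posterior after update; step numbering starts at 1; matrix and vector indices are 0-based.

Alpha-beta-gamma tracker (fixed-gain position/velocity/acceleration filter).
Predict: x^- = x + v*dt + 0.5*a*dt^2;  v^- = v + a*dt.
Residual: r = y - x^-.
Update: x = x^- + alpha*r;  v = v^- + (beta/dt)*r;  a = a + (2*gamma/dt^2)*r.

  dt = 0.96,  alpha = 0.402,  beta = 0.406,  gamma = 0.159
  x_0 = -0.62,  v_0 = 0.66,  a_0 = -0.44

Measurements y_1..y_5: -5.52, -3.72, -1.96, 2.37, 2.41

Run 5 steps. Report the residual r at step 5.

step 1: x_pred=-0.1892  r=-5.3308  x^+=-2.3322  v^+=-2.0169  a^+=-2.2794
step 2: x_pred=-5.3187  r=1.5987  x^+=-4.6760  v^+=-3.5290  a^+=-1.7278
step 3: x_pred=-8.8601  r=6.9001  x^+=-6.0862  v^+=-2.2695  a^+=0.6531
step 4: x_pred=-7.9640  r=10.3340  x^+=-3.8097  v^+=2.7279  a^+=4.2189
step 5: x_pred=0.7531  r=1.6569  x^+=1.4192  v^+=7.4788  a^+=4.7906

resid = 1.6569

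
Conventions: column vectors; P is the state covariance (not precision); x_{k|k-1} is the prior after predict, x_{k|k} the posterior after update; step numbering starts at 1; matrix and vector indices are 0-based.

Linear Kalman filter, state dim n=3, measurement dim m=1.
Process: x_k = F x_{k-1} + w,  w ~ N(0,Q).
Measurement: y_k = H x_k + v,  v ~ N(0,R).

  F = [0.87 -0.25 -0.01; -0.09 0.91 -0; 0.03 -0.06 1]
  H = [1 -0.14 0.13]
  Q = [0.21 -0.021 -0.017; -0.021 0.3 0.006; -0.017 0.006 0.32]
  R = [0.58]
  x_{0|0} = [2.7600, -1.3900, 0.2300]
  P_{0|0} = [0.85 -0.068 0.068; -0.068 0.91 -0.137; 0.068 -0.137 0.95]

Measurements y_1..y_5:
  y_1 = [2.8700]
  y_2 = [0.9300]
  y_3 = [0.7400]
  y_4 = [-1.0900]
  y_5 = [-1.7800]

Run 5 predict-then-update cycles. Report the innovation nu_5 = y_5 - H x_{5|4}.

innov = [-1.7184]

step 1: x^-=[2.7464, -1.5133, 0.3962]  P^-=[0.9380 -0.3486 0.1067; -0.3486 1.0716 -0.1790; 0.1067 -0.1790 1.2948]  S=[1.6928]  K=[0.5912; -0.3083; 0.1773]  nu=[-0.1398]  x^+=[2.6638, -1.4702, 0.3714]  P^+=[0.3465 -0.0401 -0.0707; -0.0401 0.9107 -0.0865; -0.0707 -0.0865 1.2416]
step 2: x^-=[2.6813, -1.5776, 0.5395]  P^-=[0.5475 -0.2872 -0.0442; -0.2872 1.0635 -0.1183; -0.0442 -0.1183 1.5715]  S=[1.2481]  K=[0.4663; -0.3617; 0.1415]  nu=[-2.0423]  x^+=[1.7290, -0.8388, 0.2506]  P^+=[0.2762 -0.0767 -0.1266; -0.0767 0.9002 -0.0544; -0.1266 -0.0544 1.5465]
step 3: x^-=[1.7115, -0.9190, 0.3528]  P^-=[0.5107 -0.3095 -0.1037; -0.3095 1.0602 -0.0845; -0.1037 -0.0845 1.8692]  S=[1.2059]  K=[0.4483; -0.3889; 0.1253]  nu=[-1.1460]  x^+=[1.1977, -0.4733, 0.2091]  P^+=[0.2684 -0.0993 -0.1714; -0.0993 0.8779 -0.0258; -0.1714 -0.0258 1.8502]
step 4: x^-=[1.1583, -0.5385, 0.2735]  P^-=[0.5142 -0.3225 -0.1521; -0.3225 1.0454 -0.0539; -0.1521 -0.0539 2.1668]  S=[1.2041]  K=[0.4482; -0.3952; 0.1139]  nu=[-2.3592]  x^+=[0.1010, 0.3938, 0.0048]  P^+=[0.2724 -0.1092 -0.2136; -0.1092 0.8574 0.0003; -0.2136 0.0003 2.1512]
step 5: x^-=[-0.0107, 0.3493, -0.0159]  P^-=[0.5212 -0.3265 -0.1978; -0.3265 1.0301 -0.0256; -0.1978 -0.0256 2.4621]  S=[1.2039]  K=[0.4495; -0.3938; 0.1045]  nu=[-1.7184]  x^+=[-0.7831, 1.0259, -0.1955]  P^+=[0.2779 -0.1134 -0.2544; -0.1134 0.8434 0.0239; -0.2544 0.0239 2.4489]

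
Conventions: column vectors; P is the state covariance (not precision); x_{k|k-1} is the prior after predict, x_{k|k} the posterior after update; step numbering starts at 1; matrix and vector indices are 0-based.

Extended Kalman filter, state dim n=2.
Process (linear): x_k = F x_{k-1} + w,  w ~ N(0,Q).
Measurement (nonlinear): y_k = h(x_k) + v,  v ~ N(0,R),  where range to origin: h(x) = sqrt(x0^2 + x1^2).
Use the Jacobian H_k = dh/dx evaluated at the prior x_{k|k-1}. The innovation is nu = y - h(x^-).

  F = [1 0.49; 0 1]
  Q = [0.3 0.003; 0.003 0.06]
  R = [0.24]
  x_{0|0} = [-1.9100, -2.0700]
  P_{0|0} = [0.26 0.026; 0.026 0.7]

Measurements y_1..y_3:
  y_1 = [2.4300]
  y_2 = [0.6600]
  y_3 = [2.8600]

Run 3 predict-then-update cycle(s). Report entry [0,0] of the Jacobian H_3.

step 1: x^-=[-2.9243, -2.0700]  P^-=[0.7535 0.3720; 0.3720 0.7600]  H_jac=[-0.8162 -0.5778]  S=[1.3466]  K=[-0.6164; -0.5516]  nu=[-1.1528]  x^+=[-2.2137, -1.4341]  P^+=[0.2420 -0.0858; -0.0858 0.3503]
step 2: x^-=[-2.9165, -1.4341]  P^-=[0.5420 0.0889; 0.0889 0.4103]  H_jac=[-0.8974 -0.4413]  S=[0.8267]  K=[-0.6357; -0.3155]  nu=[-2.5900]  x^+=[-1.2699, -0.6171]  P^+=[0.2079 -0.0769; -0.0769 0.3281]
step 3: x^-=[-1.5723, -0.6171]  P^-=[0.5112 0.0868; 0.0868 0.3881]  H_jac=[-0.9309 -0.3653]  S=[0.7938]  K=[-0.6394; -0.2804]  nu=[1.1710]  x^+=[-2.3210, -0.9454]  P^+=[0.1867 -0.0555; -0.0555 0.3256]

H_jac[0,0] = -0.9309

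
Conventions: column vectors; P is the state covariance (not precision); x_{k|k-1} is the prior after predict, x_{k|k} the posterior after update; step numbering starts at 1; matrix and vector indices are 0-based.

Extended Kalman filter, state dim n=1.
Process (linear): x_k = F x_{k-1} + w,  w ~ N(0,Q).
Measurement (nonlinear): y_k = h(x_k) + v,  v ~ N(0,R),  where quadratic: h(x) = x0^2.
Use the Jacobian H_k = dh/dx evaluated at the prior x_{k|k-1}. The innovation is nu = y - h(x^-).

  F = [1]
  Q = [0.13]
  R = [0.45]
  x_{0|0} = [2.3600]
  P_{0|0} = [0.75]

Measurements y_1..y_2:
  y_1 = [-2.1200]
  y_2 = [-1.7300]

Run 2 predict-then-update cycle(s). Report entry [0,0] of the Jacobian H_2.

step 1: x^-=[2.3600]  P^-=[0.8800]  H_jac=[4.7200]  S=[20.0550]  K=[0.2071]  nu=[-7.6896]  x^+=[0.7674]  P^+=[0.0197]
step 2: x^-=[0.7674]  P^-=[0.1497]  H_jac=[1.5348]  S=[0.8027]  K=[0.2863]  nu=[-2.3189]  x^+=[0.1035]  P^+=[0.0839]

H_jac[0,0] = 1.5348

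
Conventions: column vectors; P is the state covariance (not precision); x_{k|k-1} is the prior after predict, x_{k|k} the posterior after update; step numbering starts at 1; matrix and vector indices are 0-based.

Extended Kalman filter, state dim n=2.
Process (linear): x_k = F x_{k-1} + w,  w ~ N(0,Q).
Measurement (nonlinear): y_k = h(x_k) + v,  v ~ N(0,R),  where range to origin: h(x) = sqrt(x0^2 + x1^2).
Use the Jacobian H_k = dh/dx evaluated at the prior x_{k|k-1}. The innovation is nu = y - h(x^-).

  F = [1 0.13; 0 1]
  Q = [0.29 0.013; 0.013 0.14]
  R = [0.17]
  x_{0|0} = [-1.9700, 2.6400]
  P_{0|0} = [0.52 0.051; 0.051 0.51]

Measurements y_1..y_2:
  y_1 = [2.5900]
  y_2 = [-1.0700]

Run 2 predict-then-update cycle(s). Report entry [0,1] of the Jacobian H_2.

H_jac[0,1] = 0.9021

step 1: x^-=[-1.6268, 2.6400]  P^-=[0.8319 0.1303; 0.1303 0.6500]  H_jac=[-0.5246 0.8513]  S=[0.7537]  K=[-0.4319; 0.6435]  nu=[-0.5110]  x^+=[-1.4061, 2.3112]  P^+=[0.6913 0.3398; 0.3398 0.3379]
step 2: x^-=[-1.1057, 2.3112]  P^-=[1.0754 0.3967; 0.3967 0.4779]  H_jac=[-0.4316 0.9021]  S=[0.4503]  K=[-0.2359; 0.5772]  nu=[-3.6320]  x^+=[-0.2487, 0.2149]  P^+=[1.0503 0.4580; 0.4580 0.3279]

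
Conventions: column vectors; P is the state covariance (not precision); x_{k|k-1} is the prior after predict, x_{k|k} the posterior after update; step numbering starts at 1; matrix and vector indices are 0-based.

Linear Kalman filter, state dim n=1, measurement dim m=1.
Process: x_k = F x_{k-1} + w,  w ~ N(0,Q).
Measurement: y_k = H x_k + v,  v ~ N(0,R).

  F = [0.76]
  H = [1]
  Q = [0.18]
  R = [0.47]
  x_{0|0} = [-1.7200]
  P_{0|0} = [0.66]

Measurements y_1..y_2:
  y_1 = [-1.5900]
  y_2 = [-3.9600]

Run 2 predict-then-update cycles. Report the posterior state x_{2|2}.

x_post = [-2.2811]

step 1: x^-=[-1.3072]  P^-=[0.5612]  S=[1.0312]  K=[0.5442]  nu=[-0.2828]  x^+=[-1.4611]  P^+=[0.2558]
step 2: x^-=[-1.1104]  P^-=[0.3277]  S=[0.7977]  K=[0.4108]  nu=[-2.8496]  x^+=[-2.2811]  P^+=[0.1931]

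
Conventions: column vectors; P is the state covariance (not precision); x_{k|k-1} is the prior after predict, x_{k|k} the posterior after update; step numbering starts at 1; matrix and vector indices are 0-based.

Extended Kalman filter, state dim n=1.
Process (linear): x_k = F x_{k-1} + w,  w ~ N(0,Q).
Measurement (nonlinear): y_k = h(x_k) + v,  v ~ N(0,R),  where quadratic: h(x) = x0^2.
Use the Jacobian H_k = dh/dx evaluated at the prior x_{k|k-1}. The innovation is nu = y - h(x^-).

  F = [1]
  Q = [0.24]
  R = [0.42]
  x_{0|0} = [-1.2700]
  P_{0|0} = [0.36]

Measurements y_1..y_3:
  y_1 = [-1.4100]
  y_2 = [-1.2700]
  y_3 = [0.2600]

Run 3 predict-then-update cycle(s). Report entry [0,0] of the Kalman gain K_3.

K[0,0] = 0.2971

step 1: x^-=[-1.2700]  P^-=[0.6000]  H_jac=[-2.5400]  S=[4.2910]  K=[-0.3552]  nu=[-3.0229]  x^+=[-0.1964]  P^+=[0.0587]
step 2: x^-=[-0.1964]  P^-=[0.2987]  H_jac=[-0.3927]  S=[0.4661]  K=[-0.2517]  nu=[-1.3086]  x^+=[0.1330]  P^+=[0.2692]
step 3: x^-=[0.1330]  P^-=[0.5092]  H_jac=[0.2661]  S=[0.4560]  K=[0.2971]  nu=[0.2423]  x^+=[0.2050]  P^+=[0.4690]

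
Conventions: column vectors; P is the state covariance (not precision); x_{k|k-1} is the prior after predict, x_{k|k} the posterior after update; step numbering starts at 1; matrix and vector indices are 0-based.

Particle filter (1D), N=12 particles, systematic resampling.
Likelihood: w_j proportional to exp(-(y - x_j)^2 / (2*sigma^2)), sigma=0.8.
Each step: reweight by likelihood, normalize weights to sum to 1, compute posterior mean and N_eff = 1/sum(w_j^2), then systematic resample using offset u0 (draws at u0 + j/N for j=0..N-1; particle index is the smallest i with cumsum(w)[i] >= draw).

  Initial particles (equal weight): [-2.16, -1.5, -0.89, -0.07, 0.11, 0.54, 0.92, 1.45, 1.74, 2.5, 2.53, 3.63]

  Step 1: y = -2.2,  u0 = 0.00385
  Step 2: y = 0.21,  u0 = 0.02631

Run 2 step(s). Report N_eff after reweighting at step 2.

N_eff = 4.6393

step 1: w=[0.5019, 0.3427, 0.1315, 0.0145, 0.0078, 0.0014, 0.0003, 0.0000, 0.0000, 0.0000, 0.0000, 0.0000]  mean=-1.7142  Neff=2.5850  idx=[0, 0, 0, 0, 0, 0, 1, 1, 1, 1, 1, 2]
step 2: w=[0.0128, 0.0128, 0.0128, 0.0128, 0.0128, 0.0128, 0.1047, 0.1047, 0.1047, 0.1047, 0.1047, 0.3997]  mean=-1.3068  Neff=4.6393  idx=[2, 6, 7, 7, 8, 9, 10, 11, 11, 11, 11, 11]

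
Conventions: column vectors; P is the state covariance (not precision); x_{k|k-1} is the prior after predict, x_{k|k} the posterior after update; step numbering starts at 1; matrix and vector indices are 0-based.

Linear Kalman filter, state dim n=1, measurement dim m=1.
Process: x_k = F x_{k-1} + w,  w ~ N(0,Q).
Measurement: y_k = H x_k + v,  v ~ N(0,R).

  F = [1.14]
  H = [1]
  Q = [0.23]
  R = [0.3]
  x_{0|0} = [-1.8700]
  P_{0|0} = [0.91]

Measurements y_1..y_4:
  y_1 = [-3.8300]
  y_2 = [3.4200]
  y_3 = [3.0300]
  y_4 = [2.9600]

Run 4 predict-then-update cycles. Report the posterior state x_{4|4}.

x_post = [2.7913]

step 1: x^-=[-2.1318]  P^-=[1.4126]  S=[1.7126]  K=[0.8248]  nu=[-1.6982]  x^+=[-3.5325]  P^+=[0.2474]
step 2: x^-=[-4.0271]  P^-=[0.5516]  S=[0.8516]  K=[0.6477]  nu=[7.4471]  x^+=[0.7965]  P^+=[0.1943]
step 3: x^-=[0.9080]  P^-=[0.4825]  S=[0.7825]  K=[0.6166]  nu=[2.1220]  x^+=[2.2165]  P^+=[0.1850]
step 4: x^-=[2.5268]  P^-=[0.4704]  S=[0.7704]  K=[0.6106]  nu=[0.4332]  x^+=[2.7913]  P^+=[0.1832]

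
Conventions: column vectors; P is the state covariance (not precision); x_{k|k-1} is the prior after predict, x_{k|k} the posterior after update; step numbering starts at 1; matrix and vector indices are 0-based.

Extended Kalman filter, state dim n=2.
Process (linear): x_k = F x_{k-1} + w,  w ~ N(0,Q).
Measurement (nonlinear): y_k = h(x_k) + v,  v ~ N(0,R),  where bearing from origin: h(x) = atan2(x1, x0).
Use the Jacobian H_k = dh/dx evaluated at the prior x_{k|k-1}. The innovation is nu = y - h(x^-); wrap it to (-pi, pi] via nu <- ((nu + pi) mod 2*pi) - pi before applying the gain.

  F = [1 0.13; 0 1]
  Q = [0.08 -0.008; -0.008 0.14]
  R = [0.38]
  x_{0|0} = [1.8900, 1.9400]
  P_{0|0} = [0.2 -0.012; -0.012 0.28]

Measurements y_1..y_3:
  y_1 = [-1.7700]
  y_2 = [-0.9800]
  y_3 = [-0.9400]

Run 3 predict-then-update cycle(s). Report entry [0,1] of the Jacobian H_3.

H_jac[0,1] = 0.3200

step 1: x^-=[2.1422, 1.9400]  P^-=[0.2816 0.0164; 0.0164 0.4200]  H_jac=[-0.2323 0.2565]  S=[0.4209]  K=[-0.1454; 0.2469]  nu=[-2.5059]  x^+=[2.5066, 1.3213]  P^+=[0.2727 0.0315; 0.0315 0.3943]
step 2: x^-=[2.6784, 1.3213]  P^-=[0.3676 0.0748; 0.0748 0.5343]  H_jac=[-0.1481 0.3003]  S=[0.4296]  K=[-0.0745; 0.3477]  nu=[-1.4383]  x^+=[2.7855, 0.8212]  P^+=[0.3652 0.0859; 0.0859 0.4824]
step 3: x^-=[2.8923, 0.8212]  P^-=[0.4757 0.1406; 0.1406 0.6224]  H_jac=[-0.0908 0.3200]  S=[0.4395]  K=[0.0040; 0.4241]  nu=[-1.2166]  x^+=[2.8873, 0.3052]  P^+=[0.4757 0.1399; 0.1399 0.5434]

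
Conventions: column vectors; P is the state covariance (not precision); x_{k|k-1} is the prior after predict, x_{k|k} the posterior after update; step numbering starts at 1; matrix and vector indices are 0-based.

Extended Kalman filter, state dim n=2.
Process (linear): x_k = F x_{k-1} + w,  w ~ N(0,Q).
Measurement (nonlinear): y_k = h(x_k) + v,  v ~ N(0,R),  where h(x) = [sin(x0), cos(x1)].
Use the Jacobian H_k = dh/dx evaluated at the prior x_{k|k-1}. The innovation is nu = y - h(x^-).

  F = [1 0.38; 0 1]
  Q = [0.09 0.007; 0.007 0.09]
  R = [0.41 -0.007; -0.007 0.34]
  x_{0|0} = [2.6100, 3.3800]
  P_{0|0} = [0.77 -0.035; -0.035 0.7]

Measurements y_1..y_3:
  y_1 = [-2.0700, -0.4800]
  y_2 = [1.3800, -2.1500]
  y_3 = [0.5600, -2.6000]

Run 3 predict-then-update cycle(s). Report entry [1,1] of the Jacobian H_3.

step 1: x^-=[3.8944, 3.3800]  P^-=[0.9345 0.2380; 0.2380 0.7900]  H_jac=[-0.7298 0.0000; 0.0000 0.2362]  S=[0.9077 -0.0480; -0.0480 0.3841]  K=[-0.7485 0.0528; -0.1668 0.4649]  nu=[-1.3863, 0.4917]  x^+=[4.9580, 3.8398]  P^+=[0.4210 0.0981; 0.0981 0.6743]
step 2: x^-=[6.4172, 3.8398]  P^-=[0.6830 0.3614; 0.3614 0.7643]  H_jac=[0.9910 0.0000; 0.0000 0.6428]  S=[1.0808 0.2232; 0.2232 0.6558]  K=[0.5949 0.1517; 0.1900 0.6845]  nu=[1.2464, -1.3840]  x^+=[6.9487, 3.1293]  P^+=[0.2451 0.0738; 0.0738 0.3600]
step 3: x^-=[8.1379, 3.1293]  P^-=[0.4431 0.2176; 0.2176 0.4500]  H_jac=[-0.2801 0.0000; 0.0000 -0.0123]  S=[0.4448 -0.0062; -0.0062 0.3401]  K=[-0.2792 -0.0130; -0.1373 -0.0188]  nu=[-0.4000, -1.6001]  x^+=[8.2703, 3.2143]  P^+=[0.4084 0.2005; 0.2005 0.4415]

H_jac[1,1] = -0.0123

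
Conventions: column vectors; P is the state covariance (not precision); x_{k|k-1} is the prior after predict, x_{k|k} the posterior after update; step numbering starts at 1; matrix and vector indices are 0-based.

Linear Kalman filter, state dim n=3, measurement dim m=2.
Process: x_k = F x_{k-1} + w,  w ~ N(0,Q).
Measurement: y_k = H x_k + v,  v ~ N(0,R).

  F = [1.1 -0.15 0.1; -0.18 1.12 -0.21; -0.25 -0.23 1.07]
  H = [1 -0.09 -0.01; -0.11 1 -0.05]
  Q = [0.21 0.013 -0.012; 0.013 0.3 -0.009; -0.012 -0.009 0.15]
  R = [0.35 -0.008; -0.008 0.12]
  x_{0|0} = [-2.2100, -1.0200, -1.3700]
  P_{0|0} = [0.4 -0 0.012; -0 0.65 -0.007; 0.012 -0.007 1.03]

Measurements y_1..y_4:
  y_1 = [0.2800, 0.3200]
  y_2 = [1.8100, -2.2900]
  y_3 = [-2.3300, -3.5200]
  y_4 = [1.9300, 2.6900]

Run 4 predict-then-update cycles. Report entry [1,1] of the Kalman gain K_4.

step 1: x^-=[-2.4150, -0.4569, -0.6788]  P^-=[0.7218 -0.2010 0.0257; -0.2010 1.1779 -0.4003; 0.0257 -0.4003 1.3857]  S=[1.1164 -0.3948; -0.3948 1.3947]  K=[0.6568 -0.0161; 0.0421 0.8867; -0.0854 -0.3629]  nu=[2.6471, 0.4773]  x^+=[-0.6840, 0.0779, -1.0781]  P^+=[0.2315 0.0176 -0.0133; 0.0176 0.1088 0.0166; -0.0133 0.0166 1.2183]
step 2: x^-=[-0.8719, 0.4367, -1.0005]  P^-=[0.4955 -0.0488 0.0363; -0.0488 0.4818 -0.2820; 0.0363 -0.2820 1.5661]  S=[0.8571 -0.1546; -0.1546 0.6511]  K=[0.5784 -0.0241; 0.0362 0.7785; -0.0494 -0.5713]  nu=[2.7112, -2.8727]  x^+=[0.7657, -1.7017, 0.5068]  P^+=[0.2040 0.0150 0.0009; 0.0150 0.0948 -0.0001; 0.0009 -0.0001 1.3602]
step 3: x^-=[1.1481, -2.1501, 0.7422]  P^-=[0.4678 -0.0533 0.0785; -0.0533 0.4795 -0.3336; 0.0785 -0.3336 1.7263]  S=[0.8293 -0.1576; -0.1576 0.6555]  K=[0.5632 -0.0304; 0.0349 0.7744; -0.0148 -0.6574]  nu=[-3.6642, -1.2065]  x^+=[-0.8788, -3.2122, 1.5897]  P^+=[0.1988 0.0144 0.0141; 0.0144 0.0940 -0.0049; 0.0141 -0.0049 1.4459]
step 4: x^-=[-0.3259, -3.7733, 2.6595]  P^-=[0.4656 -0.0586 0.1053; -0.0586 0.4857 -0.3607; 0.1053 -0.3607 1.8194]  S=[0.8275 -0.1643; -0.1643 0.6660]  K=[0.5609 -0.0343; 0.0346 0.7746; 0.0067 -0.6940]  nu=[1.9429, 6.5604]  x^+=[0.5386, 1.3753, -1.8803]  P^+=[0.1981 0.0143 0.0223; 0.0143 0.0939 -0.0060; 0.0223 -0.0060 1.4971]

K[1,1] = 0.7746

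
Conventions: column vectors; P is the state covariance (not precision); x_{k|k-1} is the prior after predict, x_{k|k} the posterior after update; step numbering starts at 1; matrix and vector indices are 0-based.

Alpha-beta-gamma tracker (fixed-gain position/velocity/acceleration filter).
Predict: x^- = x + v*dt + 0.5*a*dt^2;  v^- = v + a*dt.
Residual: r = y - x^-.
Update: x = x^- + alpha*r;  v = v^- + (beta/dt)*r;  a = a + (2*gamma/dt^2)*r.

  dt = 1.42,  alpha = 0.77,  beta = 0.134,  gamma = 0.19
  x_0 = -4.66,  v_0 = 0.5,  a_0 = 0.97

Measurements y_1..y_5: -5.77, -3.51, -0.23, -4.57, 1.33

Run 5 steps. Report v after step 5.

v_post = 0.3023

step 1: x_pred=-2.9720  r=-2.7980  x^+=-5.1265  v^+=1.6134  a^+=0.4427
step 2: x_pred=-2.3891  r=-1.1209  x^+=-3.2522  v^+=2.1362  a^+=0.2315
step 3: x_pred=0.0147  r=-0.2447  x^+=-0.1737  v^+=2.4419  a^+=0.1854
step 4: x_pred=3.4806  r=-8.0506  x^+=-2.7184  v^+=1.9454  a^+=-1.3318
step 5: x_pred=-1.2986  r=2.6286  x^+=0.7254  v^+=0.3023  a^+=-0.8364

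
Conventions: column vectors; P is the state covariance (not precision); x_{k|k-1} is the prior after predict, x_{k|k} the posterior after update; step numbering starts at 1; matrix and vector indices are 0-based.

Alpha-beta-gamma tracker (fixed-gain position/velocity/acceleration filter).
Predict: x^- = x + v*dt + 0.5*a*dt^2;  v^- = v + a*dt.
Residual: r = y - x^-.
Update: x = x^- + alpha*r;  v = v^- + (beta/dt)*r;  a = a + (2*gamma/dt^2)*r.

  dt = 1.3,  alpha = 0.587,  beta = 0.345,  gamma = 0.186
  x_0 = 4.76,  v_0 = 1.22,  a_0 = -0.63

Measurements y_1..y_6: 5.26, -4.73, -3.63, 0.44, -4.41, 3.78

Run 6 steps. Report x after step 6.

step 1: x_pred=5.8136  r=-0.5537  x^+=5.4887  v^+=0.2541  a^+=-0.7519
step 2: x_pred=5.1836  r=-9.9136  x^+=-0.6357  v^+=-3.3543  a^+=-2.9340
step 3: x_pred=-7.4755  r=3.8455  x^+=-5.2182  v^+=-6.1480  a^+=-2.0876
step 4: x_pred=-14.9746  r=15.4146  x^+=-5.9262  v^+=-4.7710  a^+=1.3055
step 5: x_pred=-11.0255  r=6.6155  x^+=-7.1422  v^+=-1.3183  a^+=2.7616
step 6: x_pred=-6.5224  r=10.3024  x^+=-0.4749  v^+=5.0059  a^+=5.0294

x_post = -0.4749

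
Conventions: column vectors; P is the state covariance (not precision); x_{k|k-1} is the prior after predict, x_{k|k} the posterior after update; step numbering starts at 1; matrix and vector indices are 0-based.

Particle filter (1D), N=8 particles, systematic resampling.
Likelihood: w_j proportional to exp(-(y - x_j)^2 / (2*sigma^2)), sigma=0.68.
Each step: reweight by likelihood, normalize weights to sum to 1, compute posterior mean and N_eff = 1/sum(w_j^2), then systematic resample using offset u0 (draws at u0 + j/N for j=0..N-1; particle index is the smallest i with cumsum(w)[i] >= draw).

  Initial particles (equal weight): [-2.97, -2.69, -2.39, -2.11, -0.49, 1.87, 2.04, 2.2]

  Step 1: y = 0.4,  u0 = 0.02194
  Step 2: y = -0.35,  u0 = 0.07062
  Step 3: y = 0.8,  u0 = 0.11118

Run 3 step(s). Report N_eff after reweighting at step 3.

step 1: w=[0.0000, 0.0001, 0.0004, 0.0018, 0.6992, 0.1592, 0.0899, 0.0496]  mean=0.2424  Neff=1.9056  idx=[4, 4, 4, 4, 4, 4, 5, 6]
step 2: w=[0.1665, 0.1665, 0.1665, 0.1665, 0.1665, 0.1665, 0.0008, 0.0004]  mean=-0.4872  Neff=6.0141  idx=[0, 1, 1, 2, 3, 4, 4, 5]
step 3: w=[0.1250, 0.1250, 0.1250, 0.1250, 0.1250, 0.1250, 0.1250, 0.1250]  mean=-0.4900  Neff=8.0000  idx=[0, 1, 2, 3, 4, 5, 6, 7]

N_eff = 8.0000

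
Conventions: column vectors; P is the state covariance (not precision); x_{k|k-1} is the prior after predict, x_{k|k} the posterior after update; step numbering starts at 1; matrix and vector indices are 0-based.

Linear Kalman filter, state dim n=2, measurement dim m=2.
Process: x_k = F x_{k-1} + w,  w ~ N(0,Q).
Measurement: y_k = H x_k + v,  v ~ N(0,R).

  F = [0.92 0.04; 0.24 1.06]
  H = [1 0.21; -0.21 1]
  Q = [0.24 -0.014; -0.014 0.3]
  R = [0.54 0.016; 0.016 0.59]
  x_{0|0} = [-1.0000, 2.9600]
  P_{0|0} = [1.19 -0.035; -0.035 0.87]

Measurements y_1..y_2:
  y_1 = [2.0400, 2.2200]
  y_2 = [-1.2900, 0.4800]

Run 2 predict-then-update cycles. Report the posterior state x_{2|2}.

step 1: x^-=[-0.8016, 2.8976]  P^-=[1.2460 0.2512; 0.2512 1.3283]  S=[1.9501 0.2734; 0.2734 1.8677]  K=[0.6808 -0.1053; 0.1798 0.6566]  nu=[2.2331, -0.8459]  x^+=[0.8076, 2.7436]  P^+=[0.3608 0.0246; 0.0246 0.3954]
step 2: x^-=[0.8528, 3.1021]  P^-=[0.5478 0.1066; 0.1066 0.7776]  S=[1.1669 0.1662; 0.1662 1.3470]  K=[0.4983 -0.0677; 0.1542 0.5416]  nu=[-2.7942, -2.4430]  x^+=[-0.3741, 1.3481]  P^+=[0.2631 0.0233; 0.0233 0.3269]

x_post = [-0.3741, 1.3481]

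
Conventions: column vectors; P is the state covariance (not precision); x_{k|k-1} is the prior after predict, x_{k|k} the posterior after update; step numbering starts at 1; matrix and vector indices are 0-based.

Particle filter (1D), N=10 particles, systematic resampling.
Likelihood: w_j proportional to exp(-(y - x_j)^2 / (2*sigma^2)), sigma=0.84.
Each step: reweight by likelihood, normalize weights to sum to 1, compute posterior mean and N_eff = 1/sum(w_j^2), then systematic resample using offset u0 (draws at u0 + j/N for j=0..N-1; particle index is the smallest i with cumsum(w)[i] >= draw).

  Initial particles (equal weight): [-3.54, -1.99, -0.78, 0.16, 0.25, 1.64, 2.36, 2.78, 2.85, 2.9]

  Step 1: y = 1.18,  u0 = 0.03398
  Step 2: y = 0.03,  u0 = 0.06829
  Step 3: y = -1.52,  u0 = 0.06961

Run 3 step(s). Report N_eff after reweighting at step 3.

step 1: w=[0.0000, 0.0003, 0.0239, 0.1743, 0.1974, 0.3136, 0.1358, 0.0594, 0.0505, 0.0448]  mean=1.3316  Neff=5.1338  idx=[3, 3, 4, 4, 5, 5, 5, 6, 6, 8]
step 2: w=[0.2229, 0.2229, 0.2180, 0.2180, 0.0359, 0.0359, 0.0359, 0.0048, 0.0048, 0.0008]  mean=0.3822  Neff=5.0425  idx=[0, 0, 1, 1, 2, 2, 3, 3, 3, 6]
step 3: w=[0.1247, 0.1247, 0.1247, 0.1247, 0.1001, 0.1001, 0.1001, 0.1001, 0.1001, 0.0008]  mean=0.2062  Neff=8.9058  idx=[0, 1, 2, 2, 3, 4, 5, 6, 7, 8]

N_eff = 8.9058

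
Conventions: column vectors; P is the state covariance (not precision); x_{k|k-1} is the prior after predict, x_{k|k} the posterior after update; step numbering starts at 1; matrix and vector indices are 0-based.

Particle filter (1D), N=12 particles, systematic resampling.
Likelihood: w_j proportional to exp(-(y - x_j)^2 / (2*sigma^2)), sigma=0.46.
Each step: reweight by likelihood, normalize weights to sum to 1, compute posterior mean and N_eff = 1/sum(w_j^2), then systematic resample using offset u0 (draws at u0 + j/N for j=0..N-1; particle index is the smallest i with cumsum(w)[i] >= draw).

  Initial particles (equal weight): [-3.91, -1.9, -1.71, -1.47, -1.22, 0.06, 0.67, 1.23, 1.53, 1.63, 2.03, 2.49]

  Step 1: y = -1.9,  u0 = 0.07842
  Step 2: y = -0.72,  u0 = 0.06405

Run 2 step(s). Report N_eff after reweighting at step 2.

N_eff = 6.4152

step 1: w=[0.0000, 0.3449, 0.3167, 0.2228, 0.1156, 0.0000, 0.0000, 0.0000, 0.0000, 0.0000, 0.0000, 0.0000]  mean=-1.6654  Neff=3.5436  idx=[1, 1, 1, 1, 2, 2, 2, 3, 3, 3, 4, 4]
step 2: w=[0.0159, 0.0159, 0.0159, 0.0159, 0.0420, 0.0420, 0.0420, 0.1128, 0.1128, 0.1128, 0.2360, 0.2360]  mean=-1.4096  Neff=6.4152  idx=[4, 5, 7, 8, 8, 9, 10, 10, 10, 11, 11, 11]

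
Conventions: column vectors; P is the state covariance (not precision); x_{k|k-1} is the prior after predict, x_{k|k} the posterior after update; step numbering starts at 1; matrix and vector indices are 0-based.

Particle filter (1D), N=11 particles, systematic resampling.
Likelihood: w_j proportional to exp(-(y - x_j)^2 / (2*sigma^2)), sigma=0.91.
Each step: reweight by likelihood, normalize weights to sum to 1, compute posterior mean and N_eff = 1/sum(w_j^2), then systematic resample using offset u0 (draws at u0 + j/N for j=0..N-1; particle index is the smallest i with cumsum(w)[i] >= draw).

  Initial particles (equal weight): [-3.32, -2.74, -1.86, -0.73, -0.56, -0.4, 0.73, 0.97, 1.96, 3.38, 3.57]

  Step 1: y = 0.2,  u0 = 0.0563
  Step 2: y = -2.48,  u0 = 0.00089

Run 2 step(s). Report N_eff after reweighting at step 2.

N_eff = 5.5771

step 1: w=[0.0001, 0.0014, 0.0198, 0.1526, 0.1815, 0.2070, 0.2171, 0.1799, 0.0396, 0.0006, 0.0003]  mean=0.0765  Neff=5.5384  idx=[3, 3, 4, 4, 5, 5, 6, 6, 7, 7, 8]
step 2: w=[0.2304, 0.2304, 0.1581, 0.1581, 0.1074, 0.1074, 0.0029, 0.0029, 0.0011, 0.0011, 0.0000]  mean=-0.5931  Neff=5.5771  idx=[0, 0, 0, 1, 1, 1, 2, 3, 3, 4, 5]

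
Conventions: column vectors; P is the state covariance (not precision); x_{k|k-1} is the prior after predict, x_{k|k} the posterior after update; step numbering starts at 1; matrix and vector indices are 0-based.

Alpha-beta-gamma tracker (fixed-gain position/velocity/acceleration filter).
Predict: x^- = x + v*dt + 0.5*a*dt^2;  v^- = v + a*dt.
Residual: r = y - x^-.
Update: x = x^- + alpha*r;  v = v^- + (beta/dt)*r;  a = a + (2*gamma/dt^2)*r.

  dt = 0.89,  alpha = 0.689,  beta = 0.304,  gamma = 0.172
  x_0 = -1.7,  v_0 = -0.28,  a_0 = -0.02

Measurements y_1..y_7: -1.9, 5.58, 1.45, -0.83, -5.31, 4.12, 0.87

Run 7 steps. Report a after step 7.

a_post = 1.0516

step 1: x_pred=-1.9571  r=0.0571  x^+=-1.9178  v^+=-0.2783  a^+=0.0048
step 2: x_pred=-2.1635  r=7.7435  x^+=3.1718  v^+=2.3710  a^+=3.3677
step 3: x_pred=6.6157  r=-5.1657  x^+=3.0565  v^+=3.6038  a^+=1.1243
step 4: x_pred=6.7092  r=-7.5392  x^+=1.5147  v^+=2.0293  a^+=-2.1499
step 5: x_pred=2.4693  r=-7.7793  x^+=-2.8906  v^+=-2.5413  a^+=-5.5283
step 6: x_pred=-7.3419  r=11.4619  x^+=0.5553  v^+=-3.5464  a^+=-0.5505
step 7: x_pred=-2.8190  r=3.6890  x^+=-0.2773  v^+=-2.7763  a^+=1.0516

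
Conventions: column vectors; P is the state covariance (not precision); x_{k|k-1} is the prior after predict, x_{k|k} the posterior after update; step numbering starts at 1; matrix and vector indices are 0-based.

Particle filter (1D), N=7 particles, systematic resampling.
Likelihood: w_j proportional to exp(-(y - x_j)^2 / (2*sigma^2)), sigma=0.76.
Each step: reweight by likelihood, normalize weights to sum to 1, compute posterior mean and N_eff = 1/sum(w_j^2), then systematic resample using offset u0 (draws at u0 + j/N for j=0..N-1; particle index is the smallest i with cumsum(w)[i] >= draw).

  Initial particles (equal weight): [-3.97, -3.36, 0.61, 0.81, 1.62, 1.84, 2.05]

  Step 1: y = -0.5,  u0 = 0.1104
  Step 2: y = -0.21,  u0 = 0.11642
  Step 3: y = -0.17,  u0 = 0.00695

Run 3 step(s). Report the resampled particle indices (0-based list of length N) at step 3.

resampled_idx = [0, 0, 1, 2, 3, 4, 5]

step 1: w=[0.0000, 0.0014, 0.5697, 0.3747, 0.0338, 0.0145, 0.0059]  mean=0.7397  Neff=2.1446  idx=[2, 2, 2, 2, 3, 3, 4]
step 2: w=[0.1801, 0.1801, 0.1801, 0.1801, 0.1310, 0.1310, 0.0178]  mean=0.6803  Neff=6.0851  idx=[0, 1, 2, 3, 3, 4, 5]
step 3: w=[0.1544, 0.1544, 0.1544, 0.1544, 0.1544, 0.1139, 0.1139]  mean=0.6556  Neff=6.8867  idx=[0, 0, 1, 2, 3, 4, 5]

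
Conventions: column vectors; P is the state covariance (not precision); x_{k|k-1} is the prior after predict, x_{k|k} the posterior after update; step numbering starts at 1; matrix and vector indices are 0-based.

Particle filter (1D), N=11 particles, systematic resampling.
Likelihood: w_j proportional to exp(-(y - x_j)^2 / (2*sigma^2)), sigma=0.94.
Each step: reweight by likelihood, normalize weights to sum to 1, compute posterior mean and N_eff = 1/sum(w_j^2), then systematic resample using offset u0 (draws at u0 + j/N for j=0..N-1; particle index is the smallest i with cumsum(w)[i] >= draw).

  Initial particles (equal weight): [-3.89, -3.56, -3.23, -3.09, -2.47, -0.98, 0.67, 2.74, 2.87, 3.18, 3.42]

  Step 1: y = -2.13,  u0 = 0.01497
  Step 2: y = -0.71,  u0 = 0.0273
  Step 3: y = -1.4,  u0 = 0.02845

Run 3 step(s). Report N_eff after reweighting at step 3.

step 1: w=[0.0576, 0.1045, 0.1677, 0.1974, 0.3115, 0.1573, 0.0039, 0.0000, 0.0000, 0.0000, 0.0000]  mean=-2.6688  Neff=4.9231  idx=[0, 1, 2, 2, 3, 3, 4, 4, 4, 4, 5]
step 2: w=[0.0018, 0.0056, 0.0153, 0.0153, 0.0225, 0.0225, 0.0962, 0.0962, 0.0962, 0.0962, 0.5325]  mean=-1.7364  Neff=3.1055  idx=[3, 6, 7, 8, 9, 10, 10, 10, 10, 10, 10]
step 3: w=[0.0196, 0.0682, 0.0682, 0.0682, 0.0682, 0.1179, 0.1179, 0.1179, 0.1179, 0.1179, 0.1179]  mean=-1.4304  Neff=9.7611  idx=[1, 2, 3, 5, 5, 6, 7, 8, 8, 9, 10]

N_eff = 9.7611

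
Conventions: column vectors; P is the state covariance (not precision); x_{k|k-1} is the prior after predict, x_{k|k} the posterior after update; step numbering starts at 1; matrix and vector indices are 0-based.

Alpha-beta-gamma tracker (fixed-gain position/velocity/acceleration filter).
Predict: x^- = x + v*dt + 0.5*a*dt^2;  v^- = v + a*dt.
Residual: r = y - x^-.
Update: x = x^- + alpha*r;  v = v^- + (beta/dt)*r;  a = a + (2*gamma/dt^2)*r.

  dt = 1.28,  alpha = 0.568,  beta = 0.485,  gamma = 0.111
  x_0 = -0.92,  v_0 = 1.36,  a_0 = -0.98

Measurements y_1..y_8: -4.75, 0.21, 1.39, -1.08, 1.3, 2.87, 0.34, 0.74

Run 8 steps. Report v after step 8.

v_post = -0.5695

step 1: x_pred=0.0180  r=-4.7680  x^+=-2.6902  v^+=-1.7010  a^+=-1.6261
step 2: x_pred=-6.1996  r=6.4096  x^+=-2.5589  v^+=-1.3537  a^+=-0.7576
step 3: x_pred=-4.9123  r=6.3023  x^+=-1.3326  v^+=0.0646  a^+=0.0964
step 4: x_pred=-1.1710  r=0.0910  x^+=-1.1193  v^+=0.2224  a^+=0.1087
step 5: x_pred=-0.7455  r=2.0455  x^+=0.4163  v^+=1.1366  a^+=0.3859
step 6: x_pred=2.1874  r=0.6826  x^+=2.5751  v^+=1.8892  a^+=0.4784
step 7: x_pred=5.3852  r=-5.0452  x^+=2.5195  v^+=0.5899  a^+=-0.2052
step 8: x_pred=3.1065  r=-2.3665  x^+=1.7623  v^+=-0.5695  a^+=-0.5259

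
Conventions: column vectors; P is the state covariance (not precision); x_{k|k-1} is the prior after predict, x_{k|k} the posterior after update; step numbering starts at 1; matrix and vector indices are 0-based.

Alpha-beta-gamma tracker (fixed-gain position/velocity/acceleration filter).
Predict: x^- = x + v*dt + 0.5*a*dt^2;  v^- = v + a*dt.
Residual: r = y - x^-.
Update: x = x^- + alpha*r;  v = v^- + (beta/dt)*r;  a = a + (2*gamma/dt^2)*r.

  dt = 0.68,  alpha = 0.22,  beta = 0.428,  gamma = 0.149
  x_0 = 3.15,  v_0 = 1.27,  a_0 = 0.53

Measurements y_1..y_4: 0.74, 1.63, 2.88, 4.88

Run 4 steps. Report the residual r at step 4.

step 1: x_pred=4.1361  r=-3.3961  x^+=3.3890  v^+=-0.5072  a^+=-1.6587
step 2: x_pred=2.6606  r=-1.0306  x^+=2.4339  v^+=-2.2838  a^+=-2.3229
step 3: x_pred=0.3439  r=2.5361  x^+=0.9018  v^+=-2.2671  a^+=-0.6884
step 4: x_pred=-0.7989  r=5.6789  x^+=0.4504  v^+=0.8392  a^+=2.9714

resid = 5.6789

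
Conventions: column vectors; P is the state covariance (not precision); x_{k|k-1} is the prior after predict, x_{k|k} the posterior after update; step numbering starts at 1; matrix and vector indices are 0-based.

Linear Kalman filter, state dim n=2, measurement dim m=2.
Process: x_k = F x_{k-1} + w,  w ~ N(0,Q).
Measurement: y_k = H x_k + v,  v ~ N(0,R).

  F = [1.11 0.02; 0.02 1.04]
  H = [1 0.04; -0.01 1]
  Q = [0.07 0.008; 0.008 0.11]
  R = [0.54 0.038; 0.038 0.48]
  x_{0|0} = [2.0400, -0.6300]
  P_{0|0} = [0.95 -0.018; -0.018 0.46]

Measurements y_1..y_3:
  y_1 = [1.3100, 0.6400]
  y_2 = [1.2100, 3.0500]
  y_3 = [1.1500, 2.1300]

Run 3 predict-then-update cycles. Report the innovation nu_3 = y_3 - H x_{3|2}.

step 1: x^-=[2.2518, -0.6144]  P^-=[1.2399 0.0179; 0.0179 0.6072]  S=[1.7823 0.0678; 0.0678 1.0869]  K=[0.6975 -0.0384; 0.0024 0.5583]  nu=[-0.9172, 1.2769]  x^+=[1.5629, 0.0963]  P^+=[0.3747 0.0118; 0.0118 0.2682]
step 2: x^-=[1.7368, 0.1314]  P^-=[0.5323 0.0355; 0.0355 0.4007]  S=[1.0758 0.0842; 0.0842 0.8801]  K=[0.4972 -0.0133; 0.0124 0.4537]  nu=[-0.5320, 2.9360]  x^+=[1.4333, 1.4569]  P^+=[0.2674 0.0152; 0.0152 0.2184]
step 3: x^-=[1.6201, 1.5439]  P^-=[0.4002 0.0360; 0.0360 0.3470]  S=[0.9436 0.0839; 0.0839 0.8263]  K=[0.4260 -0.0045; 0.0157 0.4179]  nu=[-0.5319, 0.6023]  x^+=[1.3908, 1.7872]  P^+=[0.2292 0.0163; 0.0163 0.2013]

innov = [-0.5319, 0.6023]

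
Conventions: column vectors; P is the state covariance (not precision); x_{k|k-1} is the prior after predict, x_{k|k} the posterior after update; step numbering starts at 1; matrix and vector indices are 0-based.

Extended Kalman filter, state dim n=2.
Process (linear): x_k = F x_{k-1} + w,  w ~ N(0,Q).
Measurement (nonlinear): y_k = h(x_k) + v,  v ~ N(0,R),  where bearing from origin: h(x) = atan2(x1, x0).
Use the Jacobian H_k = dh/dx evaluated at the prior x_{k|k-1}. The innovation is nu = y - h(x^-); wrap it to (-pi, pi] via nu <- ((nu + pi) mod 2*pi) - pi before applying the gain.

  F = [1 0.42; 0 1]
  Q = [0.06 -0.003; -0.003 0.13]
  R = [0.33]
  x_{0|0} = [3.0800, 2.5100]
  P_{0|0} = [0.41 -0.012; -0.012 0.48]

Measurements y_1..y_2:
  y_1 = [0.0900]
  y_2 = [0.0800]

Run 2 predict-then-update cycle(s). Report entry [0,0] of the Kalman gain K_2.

K[0,0] = 0.0162

step 1: x^-=[4.1342, 2.5100]  P^-=[0.5446 0.1866; 0.1866 0.6100]  H_jac=[-0.1073 0.1767]  S=[0.3482]  K=[-0.0731; 0.2521]  nu=[-0.4556]  x^+=[4.1675, 2.3951]  P^+=[0.5427 0.1930; 0.1930 0.5879]
step 2: x^-=[5.1735, 2.3951]  P^-=[0.8686 0.4369; 0.4369 0.7179]  H_jac=[-0.0737 0.1592]  S=[0.3427]  K=[0.0162; 0.2395]  nu=[-0.3536]  x^+=[5.1677, 2.3105]  P^+=[0.8685 0.4356; 0.4356 0.6982]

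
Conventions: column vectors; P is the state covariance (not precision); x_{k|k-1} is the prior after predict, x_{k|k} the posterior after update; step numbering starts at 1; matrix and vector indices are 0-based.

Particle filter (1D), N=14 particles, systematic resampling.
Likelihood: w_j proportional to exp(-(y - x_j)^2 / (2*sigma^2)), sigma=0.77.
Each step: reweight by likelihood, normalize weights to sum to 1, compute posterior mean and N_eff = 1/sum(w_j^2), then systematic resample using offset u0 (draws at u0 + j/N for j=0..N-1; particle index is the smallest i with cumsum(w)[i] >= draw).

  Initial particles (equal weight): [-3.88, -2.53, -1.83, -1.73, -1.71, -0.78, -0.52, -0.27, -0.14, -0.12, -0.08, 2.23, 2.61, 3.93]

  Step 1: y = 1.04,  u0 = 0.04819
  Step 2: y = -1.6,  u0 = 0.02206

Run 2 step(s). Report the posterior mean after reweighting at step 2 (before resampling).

post_mean = -0.2205

step 1: w=[0.0000, 0.0000, 0.0005, 0.0008, 0.0009, 0.0333, 0.0700, 0.1281, 0.1684, 0.1751, 0.1891, 0.1650, 0.0681, 0.0005]  mean=0.3870  Neff=6.7076  idx=[6, 7, 7, 8, 8, 9, 9, 9, 10, 10, 10, 11, 11, 12]
step 2: w=[0.1819, 0.1094, 0.1094, 0.0806, 0.0806, 0.0767, 0.0767, 0.0767, 0.0693, 0.0693, 0.0693, 0.0000, 0.0000, 0.0000]  mean=-0.2205  Neff=9.7953  idx=[0, 0, 0, 1, 2, 2, 3, 4, 5, 6, 7, 8, 9, 10]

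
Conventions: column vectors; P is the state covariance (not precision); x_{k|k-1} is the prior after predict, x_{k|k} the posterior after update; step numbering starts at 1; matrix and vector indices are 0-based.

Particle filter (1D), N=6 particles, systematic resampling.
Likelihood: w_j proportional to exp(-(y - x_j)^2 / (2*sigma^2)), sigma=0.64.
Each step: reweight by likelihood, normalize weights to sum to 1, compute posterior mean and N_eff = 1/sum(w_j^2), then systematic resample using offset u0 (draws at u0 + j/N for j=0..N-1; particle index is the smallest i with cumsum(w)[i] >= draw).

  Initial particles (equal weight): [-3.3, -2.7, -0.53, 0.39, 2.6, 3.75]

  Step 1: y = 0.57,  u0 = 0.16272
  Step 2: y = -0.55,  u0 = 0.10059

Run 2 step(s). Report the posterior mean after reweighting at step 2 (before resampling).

post_mean = 0.0003

step 1: w=[0.0000, 0.0000, 0.1909, 0.8036, 0.0055, 0.0000]  mean=0.2265  Neff=1.4656  idx=[2, 3, 3, 3, 3, 4]
step 2: w=[0.4236, 0.1441, 0.1441, 0.1441, 0.1441, 0.0000]  mean=0.0003  Neff=3.8099  idx=[0, 0, 1, 2, 3, 4]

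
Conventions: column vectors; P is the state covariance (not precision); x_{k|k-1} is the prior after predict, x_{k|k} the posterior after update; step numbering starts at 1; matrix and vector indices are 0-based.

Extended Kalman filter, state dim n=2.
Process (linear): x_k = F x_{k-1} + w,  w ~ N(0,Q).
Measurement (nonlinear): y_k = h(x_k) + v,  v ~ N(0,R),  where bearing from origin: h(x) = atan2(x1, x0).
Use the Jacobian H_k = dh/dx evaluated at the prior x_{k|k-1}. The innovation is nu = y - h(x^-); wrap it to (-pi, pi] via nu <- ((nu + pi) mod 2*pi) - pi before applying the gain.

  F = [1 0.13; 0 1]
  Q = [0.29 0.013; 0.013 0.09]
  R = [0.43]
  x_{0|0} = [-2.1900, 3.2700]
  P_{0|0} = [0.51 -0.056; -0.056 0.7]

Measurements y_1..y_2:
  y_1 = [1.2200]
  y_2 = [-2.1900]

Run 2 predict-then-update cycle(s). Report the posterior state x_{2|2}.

x_post = [-2.2162, 3.0453]

step 1: x^-=[-1.7649, 3.2700]  P^-=[0.7973 0.0480; 0.0480 0.7900]  H_jac=[-0.2368 -0.1278]  S=[0.4905]  K=[-0.3974; -0.2290]  nu=[-0.8457]  x^+=[-1.4288, 3.4637]  P^+=[0.7198 0.0034; 0.0034 0.7643]
step 2: x^-=[-0.9785, 3.4637]  P^-=[1.0236 0.1157; 0.1157 0.8543]  H_jac=[-0.2674 -0.0755]  S=[0.5127]  K=[-0.5508; -0.1862]  nu=[2.2471]  x^+=[-2.2162, 3.0453]  P^+=[0.8680 0.0631; 0.0631 0.8365]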